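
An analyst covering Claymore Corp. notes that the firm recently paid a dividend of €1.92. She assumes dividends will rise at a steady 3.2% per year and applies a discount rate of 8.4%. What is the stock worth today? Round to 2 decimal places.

€38.10

Gordon growth model: P₀ = D₁/(r − g). D₁ = 1.92 × (1 + 0.032) = 1.9814.
P₀ = 1.9814 / (0.084 − 0.032) = 1.9814 / 0.052 = 38.1046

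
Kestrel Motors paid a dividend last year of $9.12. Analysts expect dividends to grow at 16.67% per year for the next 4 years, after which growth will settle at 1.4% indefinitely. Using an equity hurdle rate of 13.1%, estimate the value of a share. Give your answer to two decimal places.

Two-stage DDM. Project D₁…D_4 at 0.1667, terminal growth 0.014, discount at r = 0.131.
D_1 = 10.6403
D_2 = 12.4140
D_3 = 14.4835
D_4 = 16.8979
Terminal value at t=4: TV = D_5/(r−g) = 17.1344/(0.131−0.014) = 146.4481
P₀ = 10.6403/(1+0.131)^1 + 12.4140/(1+0.131)^2 + 14.4835/(1+0.131)^3 + 16.8979/(1+0.131)^4 + 146.4481/(1+0.131)^4 = 128.9532

$128.95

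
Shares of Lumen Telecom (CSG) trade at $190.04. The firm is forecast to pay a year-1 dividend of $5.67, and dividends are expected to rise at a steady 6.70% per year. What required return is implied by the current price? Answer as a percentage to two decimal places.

Rearranging the constant-growth DDM: r = D₁/P₀ + g.
r = 5.6700 / 190.04 + 0.067 = 0.02984 + 0.067 = 0.09684

9.68%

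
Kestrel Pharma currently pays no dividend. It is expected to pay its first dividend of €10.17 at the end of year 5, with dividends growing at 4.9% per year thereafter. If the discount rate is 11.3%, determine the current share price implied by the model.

€103.55

Deferred-dividend DDM. At t=4 the remaining stream is a growing perpetuity with first payment D_5 = 10.17.
V_4 = D_5/(r−g) = 10.17/(0.113−0.049) = 158.9062
P₀ = V_4/(1+r)^4 = 158.9062/(1+0.113)^4 = 103.5524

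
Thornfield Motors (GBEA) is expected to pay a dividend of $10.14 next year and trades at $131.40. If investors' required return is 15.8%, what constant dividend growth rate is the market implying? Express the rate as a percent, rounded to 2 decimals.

From P₀ = D₁/(r − g), the implied growth is g = r − D₁/P₀.
g = 0.158 − 10.14/131.40 = 0.158 − 0.07717 = 0.08083

8.08%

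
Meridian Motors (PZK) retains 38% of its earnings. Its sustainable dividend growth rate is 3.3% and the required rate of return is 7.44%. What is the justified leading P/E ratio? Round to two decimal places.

14.98

Payout ratio b = 1 − 0.38 = 0.62.
Justified leading P/E = b/(r−g) = 0.62/(0.0744−0.033) = 14.9758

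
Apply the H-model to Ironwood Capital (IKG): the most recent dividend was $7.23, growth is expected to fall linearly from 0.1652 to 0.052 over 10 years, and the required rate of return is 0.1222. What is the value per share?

$166.64

H-model: P₀ = D₀[(1+g_L) + H(g_S−g_L)]/(r−g_L), with H = 10/2 = 5.
P₀ = 7.23 × [(1+0.052) + 5×(0.1652−0.052)] / (0.1222−0.052)
   = 7.23 × 1.6180 / 0.0702 = 166.6402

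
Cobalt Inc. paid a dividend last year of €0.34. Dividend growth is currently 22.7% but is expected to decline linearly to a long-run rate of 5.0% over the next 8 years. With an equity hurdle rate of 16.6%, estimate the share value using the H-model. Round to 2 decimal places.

€5.15

H-model: P₀ = D₀[(1+g_L) + H(g_S−g_L)]/(r−g_L), with H = 8/2 = 4.
P₀ = 0.34 × [(1+0.05) + 4×(0.227−0.05)] / (0.166−0.05)
   = 0.34 × 1.7580 / 0.116 = 5.1528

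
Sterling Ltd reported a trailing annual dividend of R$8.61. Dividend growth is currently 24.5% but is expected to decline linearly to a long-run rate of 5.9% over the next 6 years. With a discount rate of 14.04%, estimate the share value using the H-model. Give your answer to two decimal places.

R$171.04

H-model: P₀ = D₀[(1+g_L) + H(g_S−g_L)]/(r−g_L), with H = 6/2 = 3.
P₀ = 8.61 × [(1+0.059) + 3×(0.245−0.059)] / (0.1404−0.059)
   = 8.61 × 1.6170 / 0.0814 = 171.0365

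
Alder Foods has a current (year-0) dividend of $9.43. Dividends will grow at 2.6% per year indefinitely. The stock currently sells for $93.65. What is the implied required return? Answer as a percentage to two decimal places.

Rearranging the constant-growth DDM: r = D₁/P₀ + g.
D₁ = 9.43 × (1 + 0.026) = 9.6752.
r = 9.6752 / 93.65 + 0.026 = 0.10331 + 0.026 = 0.12931

12.93%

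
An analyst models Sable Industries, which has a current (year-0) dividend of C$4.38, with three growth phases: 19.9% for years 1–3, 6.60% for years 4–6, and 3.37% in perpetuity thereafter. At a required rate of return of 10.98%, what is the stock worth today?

C$97.15

Three-stage DDM. Project D₁…D_6; terminal Gordon value at t=6 with g = 0.0337; discount at r = 0.1098.
D_1 = 5.2516
D_2 = 6.2967
D_3 = 7.5497
D_4 = 8.0480
D_5 = 8.5792
D_6 = 9.1454
TV_6 = 9.4536/(0.1098−0.0337) = 124.2262
P₀ = Σ Dₜ/(1+r)ᵗ + TV_6/(1+r)^6 = 97.1520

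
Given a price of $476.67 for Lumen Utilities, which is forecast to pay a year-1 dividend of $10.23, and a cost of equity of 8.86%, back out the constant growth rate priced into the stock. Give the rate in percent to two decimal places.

6.71%

From P₀ = D₁/(r − g), the implied growth is g = r − D₁/P₀.
g = 0.0886 − 10.23/476.67 = 0.0886 − 0.02146 = 0.06714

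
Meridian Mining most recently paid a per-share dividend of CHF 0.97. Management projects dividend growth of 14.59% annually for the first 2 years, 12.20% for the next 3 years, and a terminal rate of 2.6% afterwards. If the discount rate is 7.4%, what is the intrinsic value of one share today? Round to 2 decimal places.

CHF 32.67

Three-stage DDM. Project D₁…D_5; terminal Gordon value at t=5 with g = 0.026; discount at r = 0.074.
D_1 = 1.1115
D_2 = 1.2737
D_3 = 1.4291
D_4 = 1.6034
D_5 = 1.7991
TV_5 = 1.8458/(0.074−0.026) = 38.4547
P₀ = Σ Dₜ/(1+r)ᵗ + TV_5/(1+r)^5 = 32.6678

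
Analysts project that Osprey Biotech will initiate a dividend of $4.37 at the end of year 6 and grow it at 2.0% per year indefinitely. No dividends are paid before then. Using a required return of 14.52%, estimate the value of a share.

Deferred-dividend DDM. At t=5 the remaining stream is a growing perpetuity with first payment D_6 = 4.37.
V_5 = D_6/(r−g) = 4.37/(0.1452−0.02) = 34.9042
P₀ = V_5/(1+r)^5 = 34.9042/(1+0.1452)^5 = 17.7203

$17.72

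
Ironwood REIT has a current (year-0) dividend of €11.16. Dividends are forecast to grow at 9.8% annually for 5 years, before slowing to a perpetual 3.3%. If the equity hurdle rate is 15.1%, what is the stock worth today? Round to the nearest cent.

Two-stage DDM. Project D₁…D_5 at 0.098, terminal growth 0.033, discount at r = 0.151.
D_1 = 12.2537
D_2 = 13.4545
D_3 = 14.7731
D_4 = 16.2208
D_5 = 17.8105
Terminal value at t=5: TV = D_6/(r−g) = 18.3982/(0.151−0.033) = 155.9173
P₀ = 12.2537/(1+0.151)^1 + 13.4545/(1+0.151)^2 + 14.7731/(1+0.151)^3 + 16.2208/(1+0.151)^4 + 17.8105/(1+0.151)^5 + 155.9173/(1+0.151)^5 = 125.7312

€125.73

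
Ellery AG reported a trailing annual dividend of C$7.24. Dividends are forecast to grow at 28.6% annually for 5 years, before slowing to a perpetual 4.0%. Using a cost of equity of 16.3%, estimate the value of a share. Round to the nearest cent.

Two-stage DDM. Project D₁…D_5 at 0.286, terminal growth 0.04, discount at r = 0.163.
D_1 = 9.3106
D_2 = 11.9735
D_3 = 15.3979
D_4 = 19.8017
D_5 = 25.4650
Terminal value at t=5: TV = D_6/(r−g) = 26.4836/(0.163−0.04) = 215.3137
P₀ = 9.3106/(1+0.163)^1 + 11.9735/(1+0.163)^2 + 15.3979/(1+0.163)^3 + 19.8017/(1+0.163)^4 + 25.4650/(1+0.163)^5 + 215.3137/(1+0.163)^5 = 150.6375

C$150.64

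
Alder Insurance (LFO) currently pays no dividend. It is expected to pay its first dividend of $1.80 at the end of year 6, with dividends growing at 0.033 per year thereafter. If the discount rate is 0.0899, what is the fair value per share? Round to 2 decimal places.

$20.57

Deferred-dividend DDM. At t=5 the remaining stream is a growing perpetuity with first payment D_6 = 1.80.
V_5 = D_6/(r−g) = 1.80/(0.0899−0.033) = 31.6344
P₀ = V_5/(1+r)^5 = 31.6344/(1+0.0899)^5 = 20.5697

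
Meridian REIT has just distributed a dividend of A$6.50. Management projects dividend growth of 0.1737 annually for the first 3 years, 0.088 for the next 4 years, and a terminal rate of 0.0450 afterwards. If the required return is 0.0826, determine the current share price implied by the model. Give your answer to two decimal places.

A$291.35

Three-stage DDM. Project D₁…D_7; terminal Gordon value at t=7 with g = 0.045; discount at r = 0.0826.
D_1 = 7.6290
D_2 = 8.9542
D_3 = 10.5096
D_4 = 11.4344
D_5 = 12.4406
D_6 = 13.5354
D_7 = 14.7265
TV_7 = 15.3892/(0.0826−0.045) = 409.2877
P₀ = Σ Dₜ/(1+r)ᵗ + TV_7/(1+r)^7 = 291.3459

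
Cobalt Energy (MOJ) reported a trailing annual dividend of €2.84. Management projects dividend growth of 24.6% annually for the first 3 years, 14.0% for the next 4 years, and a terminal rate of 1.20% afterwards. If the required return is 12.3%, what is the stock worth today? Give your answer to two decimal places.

€64.20

Three-stage DDM. Project D₁…D_7; terminal Gordon value at t=7 with g = 0.012; discount at r = 0.123.
D_1 = 3.5386
D_2 = 4.4091
D_3 = 5.4938
D_4 = 6.2629
D_5 = 7.1397
D_6 = 8.1393
D_7 = 9.2788
TV_7 = 9.3901/(0.123−0.012) = 84.5959
P₀ = Σ Dₜ/(1+r)ᵗ + TV_7/(1+r)^7 = 64.1960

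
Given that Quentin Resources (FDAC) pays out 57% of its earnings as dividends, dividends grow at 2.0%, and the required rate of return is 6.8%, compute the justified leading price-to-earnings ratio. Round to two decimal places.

11.87

Justified leading P/E = b/(r−g) = 0.57/(0.068−0.02) = 11.8750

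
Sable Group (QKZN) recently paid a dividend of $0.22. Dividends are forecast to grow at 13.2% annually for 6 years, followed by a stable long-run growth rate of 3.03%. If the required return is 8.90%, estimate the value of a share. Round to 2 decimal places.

Two-stage DDM. Project D₁…D_6 at 0.132, terminal growth 0.0303, discount at r = 0.089.
D_1 = 0.2490
D_2 = 0.2819
D_3 = 0.3191
D_4 = 0.3613
D_5 = 0.4089
D_6 = 0.4629
Terminal value at t=6: TV = D_7/(r−g) = 0.4769/(0.089−0.0303) = 8.1251
P₀ = 0.2490/(1+0.089)^1 + 0.2819/(1+0.089)^2 + 0.3191/(1+0.089)^3 + 0.3613/(1+0.089)^4 + 0.4089/(1+0.089)^5 + 0.4629/(1+0.089)^6 + 8.1251/(1+0.089)^6 = 6.3864

$6.39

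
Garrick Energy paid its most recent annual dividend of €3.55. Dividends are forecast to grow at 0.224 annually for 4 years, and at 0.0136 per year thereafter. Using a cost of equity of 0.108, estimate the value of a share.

€75.09

Two-stage DDM. Project D₁…D_4 at 0.224, terminal growth 0.0136, discount at r = 0.108.
D_1 = 4.3452
D_2 = 5.3185
D_3 = 6.5099
D_4 = 7.9681
Terminal value at t=4: TV = D_5/(r−g) = 8.0765/(0.108−0.0136) = 85.5556
P₀ = 4.3452/(1+0.108)^1 + 5.3185/(1+0.108)^2 + 6.5099/(1+0.108)^3 + 7.9681/(1+0.108)^4 + 85.5556/(1+0.108)^4 = 75.0927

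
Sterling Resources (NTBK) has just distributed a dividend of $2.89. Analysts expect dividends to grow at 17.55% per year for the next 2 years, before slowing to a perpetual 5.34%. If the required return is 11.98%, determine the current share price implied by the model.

Two-stage DDM. Project D₁…D_2 at 0.1755, terminal growth 0.0534, discount at r = 0.1198.
D_1 = 3.3972
D_2 = 3.9934
Terminal value at t=2: TV = D_3/(r−g) = 4.2067/(0.1198−0.0534) = 63.3532
P₀ = 3.3972/(1+0.1198)^1 + 3.9934/(1+0.1198)^2 + 63.3532/(1+0.1198)^2 = 56.7412

$56.74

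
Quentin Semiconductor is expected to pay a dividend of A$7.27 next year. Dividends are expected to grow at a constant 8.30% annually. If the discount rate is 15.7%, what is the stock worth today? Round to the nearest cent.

Gordon growth model: P₀ = D₁/(r − g), with D₁ = 7.27 given directly.
P₀ = 7.2700 / (0.157 − 0.083) = 7.2700 / 0.074 = 98.2432

A$98.24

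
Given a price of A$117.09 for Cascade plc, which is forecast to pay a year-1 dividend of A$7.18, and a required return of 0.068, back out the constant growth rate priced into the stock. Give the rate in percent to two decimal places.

0.67%

From P₀ = D₁/(r − g), the implied growth is g = r − D₁/P₀.
g = 0.068 − 7.18/117.09 = 0.068 − 0.06132 = 0.00668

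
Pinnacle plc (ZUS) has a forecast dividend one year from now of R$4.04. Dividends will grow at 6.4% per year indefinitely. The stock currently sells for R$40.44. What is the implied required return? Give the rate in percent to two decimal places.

Rearranging the constant-growth DDM: r = D₁/P₀ + g.
r = 4.0400 / 40.44 + 0.064 = 0.09990 + 0.064 = 0.16390

16.39%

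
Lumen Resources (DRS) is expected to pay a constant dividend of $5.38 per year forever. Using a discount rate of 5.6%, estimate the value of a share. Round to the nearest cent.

$96.07

Zero-growth DDM (perpetuity): P₀ = D/r = 5.38 / 0.056 = 96.0714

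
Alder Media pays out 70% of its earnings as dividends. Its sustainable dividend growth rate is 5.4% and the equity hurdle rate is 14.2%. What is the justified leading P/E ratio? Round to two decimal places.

7.95

Justified leading P/E = b/(r−g) = 0.70/(0.142−0.054) = 7.9545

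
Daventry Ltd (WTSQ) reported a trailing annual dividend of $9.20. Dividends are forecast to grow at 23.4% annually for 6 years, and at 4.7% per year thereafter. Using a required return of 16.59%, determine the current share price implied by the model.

Two-stage DDM. Project D₁…D_6 at 0.234, terminal growth 0.047, discount at r = 0.1659.
D_1 = 11.3528
D_2 = 14.0094
D_3 = 17.2875
D_4 = 21.3328
D_5 = 26.3247
D_6 = 32.4847
Terminal value at t=6: TV = D_7/(r−g) = 34.0115/(0.1659−0.047) = 286.0511
P₀ = 11.3528/(1+0.1659)^1 + 14.0094/(1+0.1659)^2 + 17.2875/(1+0.1659)^3 + 21.3328/(1+0.1659)^4 + 26.3247/(1+0.1659)^5 + 32.4847/(1+0.1659)^6 + 286.0511/(1+0.1659)^6 = 181.5372

$181.54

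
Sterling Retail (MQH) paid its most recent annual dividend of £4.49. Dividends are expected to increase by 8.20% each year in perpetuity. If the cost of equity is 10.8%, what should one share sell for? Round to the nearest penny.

Gordon growth model: P₀ = D₁/(r − g). D₁ = 4.49 × (1 + 0.082) = 4.8582.
P₀ = 4.8582 / (0.108 − 0.082) = 4.8582 / 0.026 = 186.8531

£186.85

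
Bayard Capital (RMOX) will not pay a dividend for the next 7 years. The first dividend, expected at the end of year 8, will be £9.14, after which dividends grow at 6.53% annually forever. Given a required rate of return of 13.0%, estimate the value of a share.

£60.05

Deferred-dividend DDM. At t=7 the remaining stream is a growing perpetuity with first payment D_8 = 9.14.
V_7 = D_8/(r−g) = 9.14/(0.13−0.0653) = 141.2674
P₀ = V_7/(1+r)^7 = 141.2674/(1+0.13)^7 = 60.0472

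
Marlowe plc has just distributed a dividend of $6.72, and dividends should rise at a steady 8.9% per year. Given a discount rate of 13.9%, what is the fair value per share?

Gordon growth model: P₀ = D₁/(r − g). D₁ = 6.72 × (1 + 0.089) = 7.3181.
P₀ = 7.3181 / (0.139 − 0.089) = 7.3181 / 0.05 = 146.3616

$146.36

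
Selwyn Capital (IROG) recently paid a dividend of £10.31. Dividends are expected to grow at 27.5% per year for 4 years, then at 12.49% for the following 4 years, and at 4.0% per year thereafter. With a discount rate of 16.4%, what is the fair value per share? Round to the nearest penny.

Three-stage DDM. Project D₁…D_8; terminal Gordon value at t=8 with g = 0.04; discount at r = 0.164.
D_1 = 13.1452
D_2 = 16.7602
D_3 = 21.3692
D_4 = 27.2458
D_5 = 30.6488
D_6 = 34.4768
D_7 = 38.7830
D_8 = 43.6270
TV_8 = 45.3721/(0.164−0.04) = 365.9036
P₀ = Σ Dₜ/(1+r)ᵗ + TV_8/(1+r)^8 = 215.1795

£215.18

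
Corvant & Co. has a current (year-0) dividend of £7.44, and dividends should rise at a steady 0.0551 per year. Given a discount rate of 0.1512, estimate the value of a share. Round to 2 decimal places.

Gordon growth model: P₀ = D₁/(r − g). D₁ = 7.44 × (1 + 0.0551) = 7.8499.
P₀ = 7.8499 / (0.1512 − 0.0551) = 7.8499 / 0.0961 = 81.6852

£81.69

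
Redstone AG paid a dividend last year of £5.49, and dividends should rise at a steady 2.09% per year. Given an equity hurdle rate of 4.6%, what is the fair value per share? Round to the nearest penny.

£223.30

Gordon growth model: P₀ = D₁/(r − g). D₁ = 5.49 × (1 + 0.0209) = 5.6047.
P₀ = 5.6047 / (0.046 − 0.0209) = 5.6047 / 0.0251 = 223.2965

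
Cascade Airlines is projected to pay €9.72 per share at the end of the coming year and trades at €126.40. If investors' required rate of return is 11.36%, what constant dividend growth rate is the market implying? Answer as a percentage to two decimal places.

3.67%

From P₀ = D₁/(r − g), the implied growth is g = r − D₁/P₀.
g = 0.1136 − 9.72/126.40 = 0.1136 − 0.07690 = 0.03670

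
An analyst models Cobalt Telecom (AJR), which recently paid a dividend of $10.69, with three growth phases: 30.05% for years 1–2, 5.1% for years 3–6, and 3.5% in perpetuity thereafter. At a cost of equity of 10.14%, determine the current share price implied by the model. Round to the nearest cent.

$273.25

Three-stage DDM. Project D₁…D_6; terminal Gordon value at t=6 with g = 0.035; discount at r = 0.1014.
D_1 = 13.9023
D_2 = 18.0800
D_3 = 19.0021
D_4 = 19.9712
D_5 = 20.9897
D_6 = 22.0602
TV_6 = 22.8323/(0.1014−0.035) = 343.8599
P₀ = Σ Dₜ/(1+r)ᵗ + TV_6/(1+r)^6 = 273.2526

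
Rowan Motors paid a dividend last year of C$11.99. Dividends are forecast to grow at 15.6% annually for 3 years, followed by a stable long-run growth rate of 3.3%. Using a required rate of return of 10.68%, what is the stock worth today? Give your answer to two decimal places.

C$230.48

Two-stage DDM. Project D₁…D_3 at 0.156, terminal growth 0.033, discount at r = 0.1068.
D_1 = 13.8604
D_2 = 16.0227
D_3 = 18.5222
Terminal value at t=3: TV = D_4/(r−g) = 19.1334/(0.1068−0.033) = 259.2607
P₀ = 13.8604/(1+0.1068)^1 + 16.0227/(1+0.1068)^2 + 18.5222/(1+0.1068)^3 + 259.2607/(1+0.1068)^3 = 230.4819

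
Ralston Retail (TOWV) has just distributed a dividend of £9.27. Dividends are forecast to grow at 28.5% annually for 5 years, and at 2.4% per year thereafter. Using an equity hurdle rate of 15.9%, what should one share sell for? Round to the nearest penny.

Two-stage DDM. Project D₁…D_5 at 0.285, terminal growth 0.024, discount at r = 0.159.
D_1 = 11.9119
D_2 = 15.3069
D_3 = 19.6693
D_4 = 25.2751
D_5 = 32.4785
Terminal value at t=5: TV = D_6/(r−g) = 33.2579/(0.159−0.024) = 246.3551
P₀ = 11.9119/(1+0.159)^1 + 15.3069/(1+0.159)^2 + 19.6693/(1+0.159)^3 + 25.2751/(1+0.159)^4 + 32.4785/(1+0.159)^5 + 246.3551/(1+0.159)^5 = 181.6443

£181.64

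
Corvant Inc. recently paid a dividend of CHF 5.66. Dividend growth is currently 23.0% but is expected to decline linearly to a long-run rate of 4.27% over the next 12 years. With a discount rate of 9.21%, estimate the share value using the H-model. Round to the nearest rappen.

CHF 248.23

H-model: P₀ = D₀[(1+g_L) + H(g_S−g_L)]/(r−g_L), with H = 12/2 = 6.
P₀ = 5.66 × [(1+0.0427) + 6×(0.23−0.0427)] / (0.0921−0.0427)
   = 5.66 × 2.1665 / 0.0494 = 248.2265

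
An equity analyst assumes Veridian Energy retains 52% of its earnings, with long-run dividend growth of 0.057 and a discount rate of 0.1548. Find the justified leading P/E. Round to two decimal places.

Payout ratio b = 1 − 0.52 = 0.48.
Justified leading P/E = b/(r−g) = 0.48/(0.1548−0.057) = 4.9080

4.91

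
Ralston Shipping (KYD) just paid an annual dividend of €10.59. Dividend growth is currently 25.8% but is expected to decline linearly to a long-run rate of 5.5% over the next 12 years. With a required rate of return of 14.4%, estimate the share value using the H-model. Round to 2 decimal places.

€270.46

H-model: P₀ = D₀[(1+g_L) + H(g_S−g_L)]/(r−g_L), with H = 12/2 = 6.
P₀ = 10.59 × [(1+0.055) + 6×(0.258−0.055)] / (0.144−0.055)
   = 10.59 × 2.2730 / 0.089 = 270.4615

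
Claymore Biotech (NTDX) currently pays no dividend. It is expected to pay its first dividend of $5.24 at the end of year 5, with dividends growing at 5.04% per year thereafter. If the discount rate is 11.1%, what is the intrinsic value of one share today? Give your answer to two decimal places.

Deferred-dividend DDM. At t=4 the remaining stream is a growing perpetuity with first payment D_5 = 5.24.
V_4 = D_5/(r−g) = 5.24/(0.111−0.0504) = 86.4686
P₀ = V_4/(1+r)^4 = 86.4686/(1+0.111)^4 = 56.7548

$56.75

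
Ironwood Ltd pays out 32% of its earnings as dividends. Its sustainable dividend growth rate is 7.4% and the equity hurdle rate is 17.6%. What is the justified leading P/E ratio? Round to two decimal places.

3.14

Justified leading P/E = b/(r−g) = 0.32/(0.176−0.074) = 3.1373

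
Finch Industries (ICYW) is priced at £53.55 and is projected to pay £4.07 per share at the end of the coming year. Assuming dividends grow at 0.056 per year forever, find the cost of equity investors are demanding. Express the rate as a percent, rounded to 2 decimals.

Rearranging the constant-growth DDM: r = D₁/P₀ + g.
r = 4.0700 / 53.55 + 0.056 = 0.07600 + 0.056 = 0.13200

13.20%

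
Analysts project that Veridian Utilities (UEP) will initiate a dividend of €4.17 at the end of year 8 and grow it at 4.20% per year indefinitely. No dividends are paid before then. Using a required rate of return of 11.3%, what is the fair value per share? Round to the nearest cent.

Deferred-dividend DDM. At t=7 the remaining stream is a growing perpetuity with first payment D_8 = 4.17.
V_7 = D_8/(r−g) = 4.17/(0.113−0.042) = 58.7324
P₀ = V_7/(1+r)^7 = 58.7324/(1+0.113)^7 = 27.7595

€27.76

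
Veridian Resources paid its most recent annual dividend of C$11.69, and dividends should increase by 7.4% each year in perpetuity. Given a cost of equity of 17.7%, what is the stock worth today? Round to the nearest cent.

C$121.89

Gordon growth model: P₀ = D₁/(r − g). D₁ = 11.69 × (1 + 0.074) = 12.5551.
P₀ = 12.5551 / (0.177 − 0.074) = 12.5551 / 0.103 = 121.8938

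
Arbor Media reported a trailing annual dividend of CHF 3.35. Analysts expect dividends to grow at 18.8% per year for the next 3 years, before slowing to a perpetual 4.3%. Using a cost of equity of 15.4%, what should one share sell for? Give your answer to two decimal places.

Two-stage DDM. Project D₁…D_3 at 0.188, terminal growth 0.043, discount at r = 0.154.
D_1 = 3.9798
D_2 = 4.7280
D_3 = 5.6169
Terminal value at t=3: TV = D_4/(r−g) = 5.8584/(0.154−0.043) = 52.7783
P₀ = 3.9798/(1+0.154)^1 + 4.7280/(1+0.154)^2 + 5.6169/(1+0.154)^3 + 52.7783/(1+0.154)^3 = 44.9969

CHF 45.00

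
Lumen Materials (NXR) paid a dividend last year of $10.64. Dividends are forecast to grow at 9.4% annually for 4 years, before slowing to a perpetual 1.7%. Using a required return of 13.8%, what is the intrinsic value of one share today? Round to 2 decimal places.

$114.98

Two-stage DDM. Project D₁…D_4 at 0.094, terminal growth 0.017, discount at r = 0.138.
D_1 = 11.6402
D_2 = 12.7343
D_3 = 13.9314
D_4 = 15.2409
Terminal value at t=4: TV = D_5/(r−g) = 15.5000/(0.138−0.017) = 128.0992
P₀ = 11.6402/(1+0.138)^1 + 12.7343/(1+0.138)^2 + 13.9314/(1+0.138)^3 + 15.2409/(1+0.138)^4 + 128.0992/(1+0.138)^4 = 114.9817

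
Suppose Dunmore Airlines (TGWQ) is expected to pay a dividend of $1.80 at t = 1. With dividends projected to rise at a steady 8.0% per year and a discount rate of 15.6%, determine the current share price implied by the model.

$23.68

Gordon growth model: P₀ = D₁/(r − g), with D₁ = 1.80 given directly.
P₀ = 1.8000 / (0.156 − 0.08) = 1.8000 / 0.076 = 23.6842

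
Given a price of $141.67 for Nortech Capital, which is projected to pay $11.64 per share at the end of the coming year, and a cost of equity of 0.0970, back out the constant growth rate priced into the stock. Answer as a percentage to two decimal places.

1.48%

From P₀ = D₁/(r − g), the implied growth is g = r − D₁/P₀.
g = 0.097 − 11.64/141.67 = 0.097 − 0.08216 = 0.01484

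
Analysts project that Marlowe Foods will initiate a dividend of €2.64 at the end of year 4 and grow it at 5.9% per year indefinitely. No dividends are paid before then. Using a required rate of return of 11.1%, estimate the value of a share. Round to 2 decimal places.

€37.02

Deferred-dividend DDM. At t=3 the remaining stream is a growing perpetuity with first payment D_4 = 2.64.
V_3 = D_4/(r−g) = 2.64/(0.111−0.059) = 50.7692
P₀ = V_3/(1+r)^3 = 50.7692/(1+0.111)^3 = 37.0219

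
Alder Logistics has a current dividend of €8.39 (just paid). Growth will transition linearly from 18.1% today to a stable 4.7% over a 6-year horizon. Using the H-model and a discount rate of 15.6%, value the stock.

H-model: P₀ = D₀[(1+g_L) + H(g_S−g_L)]/(r−g_L), with H = 6/2 = 3.
P₀ = 8.39 × [(1+0.047) + 3×(0.181−0.047)] / (0.156−0.047)
   = 8.39 × 1.4490 / 0.109 = 111.5331

€111.53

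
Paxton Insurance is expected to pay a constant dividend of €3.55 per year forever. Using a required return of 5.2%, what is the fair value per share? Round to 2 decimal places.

€68.27

Zero-growth DDM (perpetuity): P₀ = D/r = 3.55 / 0.052 = 68.2692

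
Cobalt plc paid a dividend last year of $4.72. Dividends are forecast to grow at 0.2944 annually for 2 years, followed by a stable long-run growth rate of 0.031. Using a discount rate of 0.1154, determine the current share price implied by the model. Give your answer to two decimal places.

Two-stage DDM. Project D₁…D_2 at 0.2944, terminal growth 0.031, discount at r = 0.1154.
D_1 = 6.1096
D_2 = 7.9082
Terminal value at t=2: TV = D_3/(r−g) = 8.1534/(0.1154−0.031) = 96.6040
P₀ = 6.1096/(1+0.1154)^1 + 7.9082/(1+0.1154)^2 + 96.6040/(1+0.1154)^2 = 89.4826

$89.48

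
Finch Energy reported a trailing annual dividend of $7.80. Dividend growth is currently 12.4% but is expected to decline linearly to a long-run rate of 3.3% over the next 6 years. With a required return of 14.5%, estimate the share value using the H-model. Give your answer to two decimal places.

$90.95

H-model: P₀ = D₀[(1+g_L) + H(g_S−g_L)]/(r−g_L), with H = 6/2 = 3.
P₀ = 7.80 × [(1+0.033) + 3×(0.124−0.033)] / (0.145−0.033)
   = 7.80 × 1.3060 / 0.112 = 90.9536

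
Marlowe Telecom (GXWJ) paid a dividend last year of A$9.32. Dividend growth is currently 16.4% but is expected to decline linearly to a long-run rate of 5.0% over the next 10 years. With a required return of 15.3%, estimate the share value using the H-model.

H-model: P₀ = D₀[(1+g_L) + H(g_S−g_L)]/(r−g_L), with H = 10/2 = 5.
P₀ = 9.32 × [(1+0.05) + 5×(0.164−0.05)] / (0.153−0.05)
   = 9.32 × 1.6200 / 0.103 = 146.5864

A$146.59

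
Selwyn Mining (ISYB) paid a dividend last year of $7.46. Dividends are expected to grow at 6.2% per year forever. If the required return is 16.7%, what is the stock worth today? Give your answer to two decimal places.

$75.45

Gordon growth model: P₀ = D₁/(r − g). D₁ = 7.46 × (1 + 0.062) = 7.9225.
P₀ = 7.9225 / (0.167 − 0.062) = 7.9225 / 0.105 = 75.4526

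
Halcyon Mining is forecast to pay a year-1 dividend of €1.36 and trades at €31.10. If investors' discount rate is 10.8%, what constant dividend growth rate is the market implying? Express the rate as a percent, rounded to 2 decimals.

From P₀ = D₁/(r − g), the implied growth is g = r − D₁/P₀.
g = 0.108 − 1.36/31.10 = 0.108 − 0.04373 = 0.06427

6.43%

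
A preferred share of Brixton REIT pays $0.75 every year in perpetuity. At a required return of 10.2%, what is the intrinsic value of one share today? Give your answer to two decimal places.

Zero-growth DDM (perpetuity): P₀ = D/r = 0.75 / 0.102 = 7.3529

$7.35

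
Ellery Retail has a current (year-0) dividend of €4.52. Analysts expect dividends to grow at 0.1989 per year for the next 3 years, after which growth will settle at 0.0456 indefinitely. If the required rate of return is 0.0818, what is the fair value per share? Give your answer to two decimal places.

Two-stage DDM. Project D₁…D_3 at 0.1989, terminal growth 0.0456, discount at r = 0.0818.
D_1 = 5.4190
D_2 = 6.4969
D_3 = 7.7891
Terminal value at t=3: TV = D_4/(r−g) = 8.1443/(0.0818−0.0456) = 224.9802
P₀ = 5.4190/(1+0.0818)^1 + 6.4969/(1+0.0818)^2 + 7.7891/(1+0.0818)^3 + 224.9802/(1+0.0818)^3 = 194.4197

€194.42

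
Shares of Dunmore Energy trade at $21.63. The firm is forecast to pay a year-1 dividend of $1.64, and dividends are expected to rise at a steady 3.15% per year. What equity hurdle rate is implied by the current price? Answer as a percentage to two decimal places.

Rearranging the constant-growth DDM: r = D₁/P₀ + g.
r = 1.6400 / 21.63 + 0.0315 = 0.07582 + 0.0315 = 0.10732

10.73%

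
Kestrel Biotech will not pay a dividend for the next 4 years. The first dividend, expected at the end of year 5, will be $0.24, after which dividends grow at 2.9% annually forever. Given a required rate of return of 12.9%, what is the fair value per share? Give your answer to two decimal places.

$1.48

Deferred-dividend DDM. At t=4 the remaining stream is a growing perpetuity with first payment D_5 = 0.24.
V_4 = D_5/(r−g) = 0.24/(0.129−0.029) = 2.4000
P₀ = V_4/(1+r)^4 = 2.4000/(1+0.129)^4 = 1.4772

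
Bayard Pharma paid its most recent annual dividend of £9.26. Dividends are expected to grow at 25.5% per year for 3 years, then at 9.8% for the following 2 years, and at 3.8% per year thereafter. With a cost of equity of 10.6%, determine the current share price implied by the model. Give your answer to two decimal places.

Three-stage DDM. Project D₁…D_5; terminal Gordon value at t=5 with g = 0.038; discount at r = 0.106.
D_1 = 11.6213
D_2 = 14.5847
D_3 = 18.3038
D_4 = 20.0976
D_5 = 22.0672
TV_5 = 22.9057/(0.106−0.038) = 336.8490
P₀ = Σ Dₜ/(1+r)ᵗ + TV_5/(1+r)^5 = 266.2704

£266.27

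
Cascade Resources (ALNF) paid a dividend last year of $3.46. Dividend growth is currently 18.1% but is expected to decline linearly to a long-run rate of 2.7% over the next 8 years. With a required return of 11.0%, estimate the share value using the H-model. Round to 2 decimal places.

H-model: P₀ = D₀[(1+g_L) + H(g_S−g_L)]/(r−g_L), with H = 8/2 = 4.
P₀ = 3.46 × [(1+0.027) + 4×(0.181−0.027)] / (0.11−0.027)
   = 3.46 × 1.6430 / 0.083 = 68.4913

$68.49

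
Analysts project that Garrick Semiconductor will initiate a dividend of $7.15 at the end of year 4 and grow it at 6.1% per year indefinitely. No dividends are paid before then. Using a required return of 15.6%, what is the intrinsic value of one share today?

$48.72

Deferred-dividend DDM. At t=3 the remaining stream is a growing perpetuity with first payment D_4 = 7.15.
V_3 = D_4/(r−g) = 7.15/(0.156−0.061) = 75.2632
P₀ = V_3/(1+r)^3 = 75.2632/(1+0.156)^3 = 48.7202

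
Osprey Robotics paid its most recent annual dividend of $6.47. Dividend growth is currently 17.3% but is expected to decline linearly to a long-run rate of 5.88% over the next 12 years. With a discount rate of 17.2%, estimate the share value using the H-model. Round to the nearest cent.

$99.68

H-model: P₀ = D₀[(1+g_L) + H(g_S−g_L)]/(r−g_L), with H = 12/2 = 6.
P₀ = 6.47 × [(1+0.0588) + 6×(0.173−0.0588)] / (0.172−0.0588)
   = 6.47 × 1.7440 / 0.1132 = 99.6792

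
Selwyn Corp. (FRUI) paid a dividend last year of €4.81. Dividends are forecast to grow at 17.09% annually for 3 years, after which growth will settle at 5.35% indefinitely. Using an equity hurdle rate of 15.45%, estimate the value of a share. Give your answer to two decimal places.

€67.18

Two-stage DDM. Project D₁…D_3 at 0.1709, terminal growth 0.0535, discount at r = 0.1545.
D_1 = 5.6320
D_2 = 6.5945
D_3 = 7.7216
Terminal value at t=3: TV = D_4/(r−g) = 8.1347/(0.1545−0.0535) = 80.5411
P₀ = 5.6320/(1+0.1545)^1 + 6.5945/(1+0.1545)^2 + 7.7216/(1+0.1545)^3 + 80.5411/(1+0.1545)^3 = 67.1841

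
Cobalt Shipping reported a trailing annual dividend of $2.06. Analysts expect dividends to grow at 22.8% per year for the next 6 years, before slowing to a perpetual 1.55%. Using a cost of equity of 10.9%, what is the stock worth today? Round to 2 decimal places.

Two-stage DDM. Project D₁…D_6 at 0.228, terminal growth 0.0155, discount at r = 0.109.
D_1 = 2.5297
D_2 = 3.1064
D_3 = 3.8147
D_4 = 4.6845
D_5 = 5.7525
D_6 = 7.0641
Terminal value at t=6: TV = D_7/(r−g) = 7.1736/(0.109−0.0155) = 76.7230
P₀ = 2.5297/(1+0.109)^1 + 3.1064/(1+0.109)^2 + 3.8147/(1+0.109)^3 + 4.6845/(1+0.109)^4 + 5.7525/(1+0.109)^5 + 7.0641/(1+0.109)^6 + 76.7230/(1+0.109)^6 = 59.1688

$59.17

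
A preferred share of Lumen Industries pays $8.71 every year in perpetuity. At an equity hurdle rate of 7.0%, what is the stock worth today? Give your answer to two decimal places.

Zero-growth DDM (perpetuity): P₀ = D/r = 8.71 / 0.07 = 124.4286

$124.43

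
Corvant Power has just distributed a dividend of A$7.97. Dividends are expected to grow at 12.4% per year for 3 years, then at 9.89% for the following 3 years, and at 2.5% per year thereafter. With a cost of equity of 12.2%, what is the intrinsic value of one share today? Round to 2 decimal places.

A$126.60

Three-stage DDM. Project D₁…D_6; terminal Gordon value at t=6 with g = 0.025; discount at r = 0.122.
D_1 = 8.9583
D_2 = 10.0691
D_3 = 11.3177
D_4 = 12.4370
D_5 = 13.6670
D_6 = 15.0187
TV_6 = 15.3941/(0.122−0.025) = 158.7026
P₀ = Σ Dₜ/(1+r)ᵗ + TV_6/(1+r)^6 = 126.6047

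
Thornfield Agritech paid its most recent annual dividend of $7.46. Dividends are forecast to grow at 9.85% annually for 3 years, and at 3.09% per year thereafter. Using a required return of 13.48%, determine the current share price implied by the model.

Two-stage DDM. Project D₁…D_3 at 0.0985, terminal growth 0.0309, discount at r = 0.1348.
D_1 = 8.1948
D_2 = 9.0020
D_3 = 9.8887
Terminal value at t=3: TV = D_4/(r−g) = 10.1943/(0.1348−0.0309) = 98.1160
P₀ = 8.1948/(1+0.1348)^1 + 9.0020/(1+0.1348)^2 + 9.8887/(1+0.1348)^3 + 98.1160/(1+0.1348)^3 = 88.1186

$88.12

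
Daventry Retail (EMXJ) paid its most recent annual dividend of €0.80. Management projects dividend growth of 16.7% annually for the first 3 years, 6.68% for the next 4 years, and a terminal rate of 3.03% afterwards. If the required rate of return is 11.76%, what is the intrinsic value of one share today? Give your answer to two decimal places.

Three-stage DDM. Project D₁…D_7; terminal Gordon value at t=7 with g = 0.0303; discount at r = 0.1176.
D_1 = 0.9336
D_2 = 1.0895
D_3 = 1.2715
D_4 = 1.3564
D_5 = 1.4470
D_6 = 1.5437
D_7 = 1.6468
TV_7 = 1.6967/(0.1176−0.0303) = 19.4350
P₀ = Σ Dₜ/(1+r)ᵗ + TV_7/(1+r)^7 = 14.7906

€14.79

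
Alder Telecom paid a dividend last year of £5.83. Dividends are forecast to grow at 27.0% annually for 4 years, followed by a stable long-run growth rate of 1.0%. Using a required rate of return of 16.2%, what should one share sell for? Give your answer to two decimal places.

£84.54

Two-stage DDM. Project D₁…D_4 at 0.27, terminal growth 0.01, discount at r = 0.162.
D_1 = 7.4041
D_2 = 9.4032
D_3 = 11.9421
D_4 = 15.1664
Terminal value at t=4: TV = D_5/(r−g) = 15.3181/(0.162−0.01) = 100.7770
P₀ = 7.4041/(1+0.162)^1 + 9.4032/(1+0.162)^2 + 11.9421/(1+0.162)^3 + 15.1664/(1+0.162)^4 + 100.7770/(1+0.162)^4 = 84.5421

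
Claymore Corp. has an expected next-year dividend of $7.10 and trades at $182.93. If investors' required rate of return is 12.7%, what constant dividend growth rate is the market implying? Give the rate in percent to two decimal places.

From P₀ = D₁/(r − g), the implied growth is g = r − D₁/P₀.
g = 0.127 − 7.10/182.93 = 0.127 − 0.03881 = 0.08819

8.82%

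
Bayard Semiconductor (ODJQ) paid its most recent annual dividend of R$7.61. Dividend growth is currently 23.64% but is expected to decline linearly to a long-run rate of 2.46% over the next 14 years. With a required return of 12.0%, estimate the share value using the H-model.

H-model: P₀ = D₀[(1+g_L) + H(g_S−g_L)]/(r−g_L), with H = 14/2 = 7.
P₀ = 7.61 × [(1+0.0246) + 7×(0.2364−0.0246)] / (0.12−0.0246)
   = 7.61 × 2.5072 / 0.0954 = 199.9978

R$200.00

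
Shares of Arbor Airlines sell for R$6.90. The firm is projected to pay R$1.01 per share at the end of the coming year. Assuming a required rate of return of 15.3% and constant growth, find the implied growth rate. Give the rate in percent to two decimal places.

From P₀ = D₁/(r − g), the implied growth is g = r − D₁/P₀.
g = 0.153 − 1.01/6.90 = 0.153 − 0.14638 = 0.00662

0.66%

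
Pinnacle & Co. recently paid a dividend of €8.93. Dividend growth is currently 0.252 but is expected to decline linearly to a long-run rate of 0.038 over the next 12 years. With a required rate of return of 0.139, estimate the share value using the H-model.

H-model: P₀ = D₀[(1+g_L) + H(g_S−g_L)]/(r−g_L), with H = 12/2 = 6.
P₀ = 8.93 × [(1+0.038) + 6×(0.252−0.038)] / (0.139−0.038)
   = 8.93 × 2.3220 / 0.101 = 205.3016

€205.30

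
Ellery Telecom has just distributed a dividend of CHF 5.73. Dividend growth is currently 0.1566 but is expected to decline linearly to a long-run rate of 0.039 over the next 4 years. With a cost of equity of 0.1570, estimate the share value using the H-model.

CHF 61.87

H-model: P₀ = D₀[(1+g_L) + H(g_S−g_L)]/(r−g_L), with H = 4/2 = 2.
P₀ = 5.73 × [(1+0.039) + 2×(0.1566−0.039)] / (0.157−0.039)
   = 5.73 × 1.2742 / 0.118 = 61.8743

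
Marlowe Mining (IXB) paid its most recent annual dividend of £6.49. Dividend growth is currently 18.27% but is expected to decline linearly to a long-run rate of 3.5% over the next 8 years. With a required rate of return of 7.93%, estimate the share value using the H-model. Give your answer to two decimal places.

£238.18

H-model: P₀ = D₀[(1+g_L) + H(g_S−g_L)]/(r−g_L), with H = 8/2 = 4.
P₀ = 6.49 × [(1+0.035) + 4×(0.1827−0.035)] / (0.0793−0.035)
   = 6.49 × 1.6258 / 0.0443 = 238.1815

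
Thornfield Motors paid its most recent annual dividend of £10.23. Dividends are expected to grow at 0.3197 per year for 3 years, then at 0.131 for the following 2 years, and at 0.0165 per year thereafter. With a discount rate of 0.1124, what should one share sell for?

£265.80

Three-stage DDM. Project D₁…D_5; terminal Gordon value at t=5 with g = 0.0165; discount at r = 0.1124.
D_1 = 13.5005
D_2 = 17.8167
D_3 = 23.5126
D_4 = 26.5928
D_5 = 30.0764
TV_5 = 30.5727/(0.1124−0.0165) = 318.7978
P₀ = Σ Dₜ/(1+r)ᵗ + TV_5/(1+r)^5 = 265.7985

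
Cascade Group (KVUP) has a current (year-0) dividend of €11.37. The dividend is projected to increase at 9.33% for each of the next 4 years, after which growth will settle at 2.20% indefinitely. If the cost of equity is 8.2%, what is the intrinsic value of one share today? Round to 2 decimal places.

Two-stage DDM. Project D₁…D_4 at 0.0933, terminal growth 0.022, discount at r = 0.082.
D_1 = 12.4308
D_2 = 13.5906
D_3 = 14.8586
D_4 = 16.2449
Terminal value at t=4: TV = D_5/(r−g) = 16.6023/(0.082−0.022) = 276.7053
P₀ = 12.4308/(1+0.082)^1 + 13.5906/(1+0.082)^2 + 14.8586/(1+0.082)^3 + 16.2449/(1+0.082)^4 + 276.7053/(1+0.082)^4 = 248.5670

€248.57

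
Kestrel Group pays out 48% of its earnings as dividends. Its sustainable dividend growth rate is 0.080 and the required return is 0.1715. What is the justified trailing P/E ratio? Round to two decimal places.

Justified trailing P/E = b(1+g)/(r−g) = 0.48×(1+0.08)/(0.1715−0.08) = 5.6656

5.67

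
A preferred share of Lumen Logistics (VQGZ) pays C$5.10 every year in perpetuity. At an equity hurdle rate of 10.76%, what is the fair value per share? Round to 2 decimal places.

C$47.40

Zero-growth DDM (perpetuity): P₀ = D/r = 5.10 / 0.1076 = 47.3978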